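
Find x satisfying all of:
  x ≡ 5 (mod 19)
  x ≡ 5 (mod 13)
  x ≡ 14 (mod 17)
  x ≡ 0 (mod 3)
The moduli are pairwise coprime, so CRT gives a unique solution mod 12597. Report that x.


Product of moduli M = 19 · 13 · 17 · 3 = 12597.
Merge one congruence at a time:
  Start: x ≡ 5 (mod 19).
  Combine with x ≡ 5 (mod 13); new modulus lcm = 247.
    Write x = 5 + 19·t and substitute into x ≡ 5 (mod 13): 19·t ≡ 5 − 5 = 0 (mod 13).
    Reduce coefficients mod 13: 6·t ≡ 0 (mod 13).
    The inverse of 6 mod 13 is 11 (since 6·11 = 66 = 5·13 + 1), so t ≡ 11·0 = 0 ≡ 0 (mod 13).
    Then x = 5 + 19·0 = 5, valid modulo lcm(19, 13) = 247: x ≡ 5 (mod 247).
  Combine with x ≡ 14 (mod 17); new modulus lcm = 4199.
    Write x = 5 + 247·t and substitute into x ≡ 14 (mod 17): 247·t ≡ 14 − 5 = 9 (mod 17).
    Reduce coefficients mod 17: 9·t ≡ 9 (mod 17).
    The inverse of 9 mod 17 is 2 (since 9·2 = 18 = 1·17 + 1), so t ≡ 2·9 = 18 ≡ 1 (mod 17).
    Then x = 5 + 247·1 = 252, valid modulo lcm(247, 17) = 4199: x ≡ 252 (mod 4199).
  Combine with x ≡ 0 (mod 3); new modulus lcm = 12597.
    Write x = 252 + 4199·t and substitute into x ≡ 0 (mod 3): 4199·t ≡ 0 − 252 = -252 (mod 3).
    Reduce coefficients mod 3: 2·t ≡ 0 (mod 3).
    The inverse of 2 mod 3 is 2 (since 2·2 = 4 = 1·3 + 1), so t ≡ 2·0 = 0 ≡ 0 (mod 3).
    Then x = 252 + 4199·0 = 252, valid modulo lcm(4199, 3) = 12597: x ≡ 252 (mod 12597).
Verify against each original: 252 mod 19 = 5, 252 mod 13 = 5, 252 mod 17 = 14, 252 mod 3 = 0.

x ≡ 252 (mod 12597).


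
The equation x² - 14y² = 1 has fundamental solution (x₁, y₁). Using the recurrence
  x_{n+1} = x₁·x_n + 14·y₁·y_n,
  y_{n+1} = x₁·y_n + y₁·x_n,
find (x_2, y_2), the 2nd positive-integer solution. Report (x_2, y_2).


Step 1: Find the fundamental solution (x₁, y₁) of x² - 14y² = 1.
  Expand √14 as a continued fraction. a₀ = ⌊√14⌋ = 3; iterate m_{k+1} = d_k·a_k − m_k, d_{k+1} = (14 − m_{k+1}²)/d_k, a_{k+1} = ⌊(a₀ + m_{k+1})/d_{k+1}⌋ (starting m₀ = 0, d₀ = 1), with convergents p_k = a_k·p_{k-1} + p_{k-2}, q_k = a_k·q_{k-1} + q_{k-2} (p₋₁ = 1, q₋₁ = 0):
  k = 0: a₀ = 3; p₀/q₀ = 3/1; p₀² − 14·q₀² = 9 − 14 = -5.
  k = 1: m = 3, d = 5, a = ⌊(3 + 3)/5⌋ = 1; p/q = (1·3 + 1)/(1·1 + 0) = 4/1; p² − 14·q² = 16 − 14 = 2.
  k = 2: m = 2, d = 2, a = ⌊(3 + 2)/2⌋ = 2; p/q = (2·4 + 3)/(2·1 + 1) = 11/3; p² − 14·q² = 121 − 126 = -5.
  k = 3: m = 2, d = 5, a = ⌊(3 + 2)/5⌋ = 1; p/q = (1·11 + 4)/(1·3 + 1) = 15/4; p² − 14·q² = 225 − 224 = 1.
  The first convergent with p² − 14·q² = 1 gives the fundamental solution (x₁, y₁) = (15, 4).
Step 2: Apply the recurrence (x_{n+1}, y_{n+1}) = (x₁x_n + 14y₁y_n, x₁y_n + y₁x_n) repeatedly.
  From (x_1, y_1) = (15, 4): x_2 = 15·15 + 14·4·4 = 449; y_2 = 15·4 + 4·15 = 120.
Step 3: Verify x_2² - 14·y_2² = 201601 - 201600 = 1 (should be 1). ✓

(x_1, y_1) = (15, 4); (x_2, y_2) = (449, 120).


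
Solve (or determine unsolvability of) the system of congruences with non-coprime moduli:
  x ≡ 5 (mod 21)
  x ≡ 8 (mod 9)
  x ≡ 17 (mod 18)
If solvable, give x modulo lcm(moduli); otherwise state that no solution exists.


Moduli 21, 9, 18 are not pairwise coprime, so CRT works modulo lcm(m_i) when all pairwise compatibility conditions hold.
Pairwise compatibility: gcd(m_i, m_j) must divide a_i - a_j for every pair.
Merge one congruence at a time:
  Start: x ≡ 5 (mod 21).
  Combine with x ≡ 8 (mod 9): gcd(21, 9) = 3; 8 - 5 = 3, which IS divisible by 3, so compatible.
    Write x = 5 + 21·t and substitute into x ≡ 8 (mod 9): 21·t ≡ 8 − 5 = 3 (mod 9).
    Divide the congruence (and modulus) by g = 3: 7·t ≡ 1 (mod 3).
    Reduce coefficients mod 3: 1·t ≡ 1 (mod 3).
    So t ≡ 1 (mod 3).
    Then x = 5 + 21·1 = 26, valid modulo lcm(21, 9) = 63: x ≡ 26 (mod 63).
  Combine with x ≡ 17 (mod 18): gcd(63, 18) = 9; 17 - 26 = -9, which IS divisible by 9, so compatible.
    Write x = 26 + 63·t and substitute into x ≡ 17 (mod 18): 63·t ≡ 17 − 26 = -9 (mod 18).
    Divide the congruence (and modulus) by g = 9: 7·t ≡ -1 (mod 2).
    Reduce coefficients mod 2: 1·t ≡ 1 (mod 2).
    So t ≡ 1 (mod 2).
    Then x = 26 + 63·1 = 89, valid modulo lcm(63, 18) = 126: x ≡ 89 (mod 126).
Verify: 89 mod 21 = 5, 89 mod 9 = 8, 89 mod 18 = 17.

x ≡ 89 (mod 126).


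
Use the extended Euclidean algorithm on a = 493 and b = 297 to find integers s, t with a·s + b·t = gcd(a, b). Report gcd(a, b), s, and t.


Euclidean algorithm on (493, 297) — divide until remainder is 0:
  493 = 1 · 297 + 196
  297 = 1 · 196 + 101
  196 = 1 · 101 + 95
  101 = 1 · 95 + 6
  95 = 15 · 6 + 5
  6 = 1 · 5 + 1
  5 = 5 · 1 + 0
gcd(493, 297) = 1.
Track Bezout coefficients alongside the remainders: start with r₀ = 493 = a·1 + b·0 (s = 1, t = 0) and r₁ = 297 = a·0 + b·1 (s = 0, t = 1); each new remainder r_{k+1} = r_{k-1} − q_k·r_k inherits s_{k+1} = s_{k-1} − q_k·s_k, t_{k+1} = t_{k-1} − q_k·t_k, so r_k = a·s_k + b·t_k at every step:
  q = 1: r = 196, s = 1 − 1·0 = 1, t = 0 − 1·1 = -1  (check: 493·1 + 297·(-1) = 196)
  q = 1: r = 101, s = 0 − 1·1 = -1, t = 1 − 1·(-1) = 2  (check: 493·(-1) + 297·2 = 101)
  q = 1: r = 95, s = 1 − 1·(-1) = 2, t = -1 − 1·2 = -3  (check: 493·2 + 297·(-3) = 95)
  q = 1: r = 6, s = -1 − 1·2 = -3, t = 2 − 1·(-3) = 5  (check: 493·(-3) + 297·5 = 6)
  q = 15: r = 5, s = 2 − 15·(-3) = 47, t = -3 − 15·5 = -78  (check: 493·47 + 297·(-78) = 5)
  q = 1: r = 1, s = -3 − 1·47 = -50, t = 5 − 1·(-78) = 83  (check: 493·(-50) + 297·83 = 1)
The row with r = 1 (the gcd) gives the Bezout coefficients s = -50, t = 83.
Result: 493 · (-50) + 297 · (83) = 1.

gcd(493, 297) = 1; s = -50, t = 83 (check: 493·(-50) + 297·83 = 1).


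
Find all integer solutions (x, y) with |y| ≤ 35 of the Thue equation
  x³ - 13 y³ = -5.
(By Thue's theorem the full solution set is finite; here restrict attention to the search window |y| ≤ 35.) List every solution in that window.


The equation is x³ - 13y³ = -5. For fixed y, x³ = 13·y³ − 5, so a solution requires the RHS to be a perfect cube.
Strategy: iterate y from -35 to 35, compute RHS = 13·y³ − 5, and check whether it is a (positive or negative) perfect cube.
Check small values of y:
  y = 0: RHS = -5 is not a perfect cube.
  y = 1: RHS = 8 = (2)³ ⇒ x = 2 works.
  y = -1: RHS = -18 is not a perfect cube.
  y = 2: RHS = 99 is not a perfect cube.
  y = -2: RHS = -109 is not a perfect cube.
  y = 3: RHS = 346 is not a perfect cube.
  y = -3: RHS = -356 is not a perfect cube.
Continuing the search up to |y| = 35 finds no further solutions beyond those listed.
Collected solutions: (2, 1).

Solutions (with |y| ≤ 35): (2, 1).


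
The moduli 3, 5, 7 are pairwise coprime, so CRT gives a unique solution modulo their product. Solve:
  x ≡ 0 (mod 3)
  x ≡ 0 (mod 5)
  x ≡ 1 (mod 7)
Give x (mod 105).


Moduli 3, 5, 7 are pairwise coprime; by CRT there is a unique solution modulo M = 3 · 5 · 7 = 105.
Solve pairwise, accumulating the modulus:
  Start with x ≡ 0 (mod 3).
  Combine with x ≡ 0 (mod 5): since gcd(3, 5) = 1, we get a unique residue mod 15.
    Write x = 0 + 3·t and substitute into x ≡ 0 (mod 5): 3·t ≡ 0 − 0 = 0 (mod 5).
    The inverse of 3 mod 5 is 2 (since 3·2 = 6 = 1·5 + 1), so t ≡ 2·0 = 0 ≡ 0 (mod 5).
    Then x = 0 + 3·0 = 0, valid modulo lcm(3, 5) = 15: x ≡ 0 (mod 15).
  Combine with x ≡ 1 (mod 7): since gcd(15, 7) = 1, we get a unique residue mod 105.
    Write x = 0 + 15·t and substitute into x ≡ 1 (mod 7): 15·t ≡ 1 − 0 = 1 (mod 7).
    Reduce coefficients mod 7: 1·t ≡ 1 (mod 7).
    So t ≡ 1 (mod 7).
    Then x = 0 + 15·1 = 15, valid modulo lcm(15, 7) = 105: x ≡ 15 (mod 105).
Verify: 15 mod 3 = 0 ✓, 15 mod 5 = 0 ✓, 15 mod 7 = 1 ✓.

x ≡ 15 (mod 105).


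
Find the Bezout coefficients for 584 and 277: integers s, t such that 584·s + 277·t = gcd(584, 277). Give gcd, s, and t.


Euclidean algorithm on (584, 277) — divide until remainder is 0:
  584 = 2 · 277 + 30
  277 = 9 · 30 + 7
  30 = 4 · 7 + 2
  7 = 3 · 2 + 1
  2 = 2 · 1 + 0
gcd(584, 277) = 1.
Track Bezout coefficients alongside the remainders: start with r₀ = 584 = a·1 + b·0 (s = 1, t = 0) and r₁ = 277 = a·0 + b·1 (s = 0, t = 1); each new remainder r_{k+1} = r_{k-1} − q_k·r_k inherits s_{k+1} = s_{k-1} − q_k·s_k, t_{k+1} = t_{k-1} − q_k·t_k, so r_k = a·s_k + b·t_k at every step:
  q = 2: r = 30, s = 1 − 2·0 = 1, t = 0 − 2·1 = -2  (check: 584·1 + 277·(-2) = 30)
  q = 9: r = 7, s = 0 − 9·1 = -9, t = 1 − 9·(-2) = 19  (check: 584·(-9) + 277·19 = 7)
  q = 4: r = 2, s = 1 − 4·(-9) = 37, t = -2 − 4·19 = -78  (check: 584·37 + 277·(-78) = 2)
  q = 3: r = 1, s = -9 − 3·37 = -120, t = 19 − 3·(-78) = 253  (check: 584·(-120) + 277·253 = 1)
The row with r = 1 (the gcd) gives the Bezout coefficients s = -120, t = 253.
Result: 584 · (-120) + 277 · (253) = 1.

gcd(584, 277) = 1; s = -120, t = 253 (check: 584·(-120) + 277·253 = 1).


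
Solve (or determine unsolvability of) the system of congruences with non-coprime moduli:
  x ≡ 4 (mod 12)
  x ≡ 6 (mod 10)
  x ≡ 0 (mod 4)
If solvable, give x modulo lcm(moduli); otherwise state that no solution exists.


Moduli 12, 10, 4 are not pairwise coprime, so CRT works modulo lcm(m_i) when all pairwise compatibility conditions hold.
Pairwise compatibility: gcd(m_i, m_j) must divide a_i - a_j for every pair.
Merge one congruence at a time:
  Start: x ≡ 4 (mod 12).
  Combine with x ≡ 6 (mod 10): gcd(12, 10) = 2; 6 - 4 = 2, which IS divisible by 2, so compatible.
    Write x = 4 + 12·t and substitute into x ≡ 6 (mod 10): 12·t ≡ 6 − 4 = 2 (mod 10).
    Divide the congruence (and modulus) by g = 2: 6·t ≡ 1 (mod 5).
    Reduce coefficients mod 5: 1·t ≡ 1 (mod 5).
    So t ≡ 1 (mod 5).
    Then x = 4 + 12·1 = 16, valid modulo lcm(12, 10) = 60: x ≡ 16 (mod 60).
  Combine with x ≡ 0 (mod 4): gcd(60, 4) = 4; 0 - 16 = -16, which IS divisible by 4, so compatible.
    Write x = 16 + 60·t and substitute into x ≡ 0 (mod 4): 60·t ≡ 0 − 16 = -16 (mod 4).
    Divide the congruence (and modulus) by g = 4: 15·t ≡ -4 (mod 1).
    Modulo 1 every t works; take t = 0.
    Then x = 16 + 60·0 = 16, valid modulo lcm(60, 4) = 60: x ≡ 16 (mod 60).
Verify: 16 mod 12 = 4, 16 mod 10 = 6, 16 mod 4 = 0.

x ≡ 16 (mod 60).


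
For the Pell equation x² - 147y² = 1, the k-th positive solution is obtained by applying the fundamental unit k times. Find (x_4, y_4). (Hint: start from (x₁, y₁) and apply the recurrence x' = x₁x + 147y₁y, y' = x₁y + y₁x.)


Step 1: Find the fundamental solution (x₁, y₁) of x² - 147y² = 1.
  Expand √147 as a continued fraction. a₀ = ⌊√147⌋ = 12; iterate m_{k+1} = d_k·a_k − m_k, d_{k+1} = (147 − m_{k+1}²)/d_k, a_{k+1} = ⌊(a₀ + m_{k+1})/d_{k+1}⌋ (starting m₀ = 0, d₀ = 1), with convergents p_k = a_k·p_{k-1} + p_{k-2}, q_k = a_k·q_{k-1} + q_{k-2} (p₋₁ = 1, q₋₁ = 0):
  k = 0: a₀ = 12; p₀/q₀ = 12/1; p₀² − 147·q₀² = 144 − 147 = -3.
  k = 1: m = 12, d = 3, a = ⌊(12 + 12)/3⌋ = 8; p/q = (8·12 + 1)/(8·1 + 0) = 97/8; p² − 147·q² = 9409 − 9408 = 1.
  The first convergent with p² − 147·q² = 1 gives the fundamental solution (x₁, y₁) = (97, 8).
Step 2: Apply the recurrence (x_{n+1}, y_{n+1}) = (x₁x_n + 147y₁y_n, x₁y_n + y₁x_n) repeatedly.
  From (x_1, y_1) = (97, 8): x_2 = 97·97 + 147·8·8 = 18817; y_2 = 97·8 + 8·97 = 1552.
  From (x_2, y_2) = (18817, 1552): x_3 = 97·18817 + 147·8·1552 = 3650401; y_3 = 97·1552 + 8·18817 = 301080.
  From (x_3, y_3) = (3650401, 301080): x_4 = 97·3650401 + 147·8·301080 = 708158977; y_4 = 97·301080 + 8·3650401 = 58407968.
Step 3: Verify x_4² - 147·y_4² = 501489136705686529 - 501489136705686528 = 1 (should be 1). ✓

(x_1, y_1) = (97, 8); (x_4, y_4) = (708158977, 58407968).


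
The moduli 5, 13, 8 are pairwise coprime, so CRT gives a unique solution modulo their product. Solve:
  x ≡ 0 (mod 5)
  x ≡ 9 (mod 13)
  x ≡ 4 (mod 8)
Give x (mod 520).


Moduli 5, 13, 8 are pairwise coprime; by CRT there is a unique solution modulo M = 5 · 13 · 8 = 520.
Solve pairwise, accumulating the modulus:
  Start with x ≡ 0 (mod 5).
  Combine with x ≡ 9 (mod 13): since gcd(5, 13) = 1, we get a unique residue mod 65.
    Write x = 0 + 5·t and substitute into x ≡ 9 (mod 13): 5·t ≡ 9 − 0 = 9 (mod 13).
    The inverse of 5 mod 13 is 8 (since 5·8 = 40 = 3·13 + 1), so t ≡ 8·9 = 72 ≡ 7 (mod 13).
    Then x = 0 + 5·7 = 35, valid modulo lcm(5, 13) = 65: x ≡ 35 (mod 65).
  Combine with x ≡ 4 (mod 8): since gcd(65, 8) = 1, we get a unique residue mod 520.
    Write x = 35 + 65·t and substitute into x ≡ 4 (mod 8): 65·t ≡ 4 − 35 = -31 (mod 8).
    Reduce coefficients mod 8: 1·t ≡ 1 (mod 8).
    So t ≡ 1 (mod 8).
    Then x = 35 + 65·1 = 100, valid modulo lcm(65, 8) = 520: x ≡ 100 (mod 520).
Verify: 100 mod 5 = 0 ✓, 100 mod 13 = 9 ✓, 100 mod 8 = 4 ✓.

x ≡ 100 (mod 520).


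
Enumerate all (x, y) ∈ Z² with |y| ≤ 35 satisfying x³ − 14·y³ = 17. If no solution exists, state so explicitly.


The equation is x³ - 14y³ = 17. For fixed y, x³ = 14·y³ + 17, so a solution requires the RHS to be a perfect cube.
Strategy: iterate y from -35 to 35, compute RHS = 14·y³ + 17, and check whether it is a (positive or negative) perfect cube.
Check small values of y:
  y = 0: RHS = 17 is not a perfect cube.
  y = 1: RHS = 31 is not a perfect cube.
  y = -1: RHS = 3 is not a perfect cube.
  y = 2: RHS = 129 is not a perfect cube.
  y = -2: RHS = -95 is not a perfect cube.
  y = 3: RHS = 395 is not a perfect cube.
  y = -3: RHS = -361 is not a perfect cube.
Continuing the search up to |y| = 35 finds no solutions either.
No (x, y) in the scanned range satisfies the equation.

No integer solutions with |y| ≤ 35.


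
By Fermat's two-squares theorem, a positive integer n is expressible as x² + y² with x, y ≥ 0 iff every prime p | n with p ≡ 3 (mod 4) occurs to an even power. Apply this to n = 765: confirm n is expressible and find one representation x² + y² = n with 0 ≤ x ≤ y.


Step 1: Factor n = 765 = 3^2 · 5 · 17.
Step 2: Check the mod-4 condition on each prime factor: 3 ≡ 3 (mod 4), exponent 2 (must be even); 5 ≡ 1 (mod 4), exponent 1; 17 ≡ 1 (mod 4), exponent 1.
All primes ≡ 3 (mod 4) appear to even exponent (or don't appear), so by the two-squares theorem n IS expressible as a sum of two squares.
Step 3: Build a representation. Group n = k² · m with k = 3 and m = 5 · 17 = 85 (a product of primes ≡ 1 (mod 4)); a representation of m scales to one of n via (k·x)² + (k·y)² = k²(x² + y²). Each prime p ≡ 1 (mod 4) is itself a sum of two squares; find a² by testing p − a² for a perfect square:
  5: 5 − 1² = 4 = 2² ⇒ 5 = 1² + 2².
  17: 17 − 1² = 16 = 4² ⇒ 17 = 1² + 4².
  Combine using the Brahmagupta–Fibonacci identity (a² + b²)(c² + d²) = (ac − bd)² + (ad + bc)² = (ac + bd)² + (ad − bc)²:
  5 · 17 = 85: from (1² + 2²)(1² + 4²), take (1·1 − 2·4, 1·4 + 2·1) = (1 − 8, 4 + 2) = (-7, 6); dropping signs (only squares matter) gives (7, 6); check 7² + 6² = 49 + 36 = 85 ✓.
  Scale by k = 3: (3·7, 3·6) = (21, 18).
Step 4: Order so x ≤ y and verify: 18² + 21² = 324 + 441 = 765 = n. ✓

n = 765 = 18² + 21² (one valid representation with x ≤ y).


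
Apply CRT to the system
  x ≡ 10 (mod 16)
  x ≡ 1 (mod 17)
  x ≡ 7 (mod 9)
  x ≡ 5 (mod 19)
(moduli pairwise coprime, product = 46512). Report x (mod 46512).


Product of moduli M = 16 · 17 · 9 · 19 = 46512.
Merge one congruence at a time:
  Start: x ≡ 10 (mod 16).
  Combine with x ≡ 1 (mod 17); new modulus lcm = 272.
    Write x = 10 + 16·t and substitute into x ≡ 1 (mod 17): 16·t ≡ 1 − 10 = -9 (mod 17).
    Reduce coefficients mod 17: 16·t ≡ 8 (mod 17).
    The inverse of 16 mod 17 is 16 (since 16·16 = 256 = 15·17 + 1), so t ≡ 16·8 = 128 ≡ 9 (mod 17).
    Then x = 10 + 16·9 = 154, valid modulo lcm(16, 17) = 272: x ≡ 154 (mod 272).
  Combine with x ≡ 7 (mod 9); new modulus lcm = 2448.
    Write x = 154 + 272·t and substitute into x ≡ 7 (mod 9): 272·t ≡ 7 − 154 = -147 (mod 9).
    Reduce coefficients mod 9: 2·t ≡ 6 (mod 9).
    The inverse of 2 mod 9 is 5 (since 2·5 = 10 = 1·9 + 1), so t ≡ 5·6 = 30 ≡ 3 (mod 9).
    Then x = 154 + 272·3 = 970, valid modulo lcm(272, 9) = 2448: x ≡ 970 (mod 2448).
  Combine with x ≡ 5 (mod 19); new modulus lcm = 46512.
    Write x = 970 + 2448·t and substitute into x ≡ 5 (mod 19): 2448·t ≡ 5 − 970 = -965 (mod 19).
    Reduce coefficients mod 19: 16·t ≡ 4 (mod 19).
    The inverse of 16 mod 19 is 6 (since 16·6 = 96 = 5·19 + 1), so t ≡ 6·4 = 24 ≡ 5 (mod 19).
    Then x = 970 + 2448·5 = 13210, valid modulo lcm(2448, 19) = 46512: x ≡ 13210 (mod 46512).
Verify against each original: 13210 mod 16 = 10, 13210 mod 17 = 1, 13210 mod 9 = 7, 13210 mod 19 = 5.

x ≡ 13210 (mod 46512).


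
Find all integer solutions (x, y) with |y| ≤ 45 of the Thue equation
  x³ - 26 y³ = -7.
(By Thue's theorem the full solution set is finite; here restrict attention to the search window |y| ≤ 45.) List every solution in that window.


The equation is x³ - 26y³ = -7. For fixed y, x³ = 26·y³ − 7, so a solution requires the RHS to be a perfect cube.
Strategy: iterate y from -45 to 45, compute RHS = 26·y³ − 7, and check whether it is a (positive or negative) perfect cube.
Check small values of y:
  y = 0: RHS = -7 is not a perfect cube.
  y = 1: RHS = 19 is not a perfect cube.
  y = -1: RHS = -33 is not a perfect cube.
  y = 2: RHS = 201 is not a perfect cube.
  y = -2: RHS = -215 is not a perfect cube.
  y = 3: RHS = 695 is not a perfect cube.
  y = -3: RHS = -709 is not a perfect cube.
Continuing the search up to |y| = 45 finds no solutions either.
No (x, y) in the scanned range satisfies the equation.

No integer solutions with |y| ≤ 45.


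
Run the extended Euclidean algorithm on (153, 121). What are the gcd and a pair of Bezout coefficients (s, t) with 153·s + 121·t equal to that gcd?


Euclidean algorithm on (153, 121) — divide until remainder is 0:
  153 = 1 · 121 + 32
  121 = 3 · 32 + 25
  32 = 1 · 25 + 7
  25 = 3 · 7 + 4
  7 = 1 · 4 + 3
  4 = 1 · 3 + 1
  3 = 3 · 1 + 0
gcd(153, 121) = 1.
Track Bezout coefficients alongside the remainders: start with r₀ = 153 = a·1 + b·0 (s = 1, t = 0) and r₁ = 121 = a·0 + b·1 (s = 0, t = 1); each new remainder r_{k+1} = r_{k-1} − q_k·r_k inherits s_{k+1} = s_{k-1} − q_k·s_k, t_{k+1} = t_{k-1} − q_k·t_k, so r_k = a·s_k + b·t_k at every step:
  q = 1: r = 32, s = 1 − 1·0 = 1, t = 0 − 1·1 = -1  (check: 153·1 + 121·(-1) = 32)
  q = 3: r = 25, s = 0 − 3·1 = -3, t = 1 − 3·(-1) = 4  (check: 153·(-3) + 121·4 = 25)
  q = 1: r = 7, s = 1 − 1·(-3) = 4, t = -1 − 1·4 = -5  (check: 153·4 + 121·(-5) = 7)
  q = 3: r = 4, s = -3 − 3·4 = -15, t = 4 − 3·(-5) = 19  (check: 153·(-15) + 121·19 = 4)
  q = 1: r = 3, s = 4 − 1·(-15) = 19, t = -5 − 1·19 = -24  (check: 153·19 + 121·(-24) = 3)
  q = 1: r = 1, s = -15 − 1·19 = -34, t = 19 − 1·(-24) = 43  (check: 153·(-34) + 121·43 = 1)
The row with r = 1 (the gcd) gives the Bezout coefficients s = -34, t = 43.
Result: 153 · (-34) + 121 · (43) = 1.

gcd(153, 121) = 1; s = -34, t = 43 (check: 153·(-34) + 121·43 = 1).


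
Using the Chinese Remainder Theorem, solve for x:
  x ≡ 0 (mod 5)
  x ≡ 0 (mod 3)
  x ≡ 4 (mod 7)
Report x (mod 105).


Moduli 5, 3, 7 are pairwise coprime; by CRT there is a unique solution modulo M = 5 · 3 · 7 = 105.
Solve pairwise, accumulating the modulus:
  Start with x ≡ 0 (mod 5).
  Combine with x ≡ 0 (mod 3): since gcd(5, 3) = 1, we get a unique residue mod 15.
    Write x = 0 + 5·t and substitute into x ≡ 0 (mod 3): 5·t ≡ 0 − 0 = 0 (mod 3).
    Reduce coefficients mod 3: 2·t ≡ 0 (mod 3).
    The inverse of 2 mod 3 is 2 (since 2·2 = 4 = 1·3 + 1), so t ≡ 2·0 = 0 ≡ 0 (mod 3).
    Then x = 0 + 5·0 = 0, valid modulo lcm(5, 3) = 15: x ≡ 0 (mod 15).
  Combine with x ≡ 4 (mod 7): since gcd(15, 7) = 1, we get a unique residue mod 105.
    Write x = 0 + 15·t and substitute into x ≡ 4 (mod 7): 15·t ≡ 4 − 0 = 4 (mod 7).
    Reduce coefficients mod 7: 1·t ≡ 4 (mod 7).
    So t ≡ 4 (mod 7).
    Then x = 0 + 15·4 = 60, valid modulo lcm(15, 7) = 105: x ≡ 60 (mod 105).
Verify: 60 mod 5 = 0 ✓, 60 mod 3 = 0 ✓, 60 mod 7 = 4 ✓.

x ≡ 60 (mod 105).


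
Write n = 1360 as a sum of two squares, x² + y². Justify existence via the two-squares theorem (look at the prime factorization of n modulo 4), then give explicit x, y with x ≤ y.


Step 1: Factor n = 1360 = 2^4 · 5 · 17.
Step 2: Check the mod-4 condition on each prime factor: 2 = 2 (special); 5 ≡ 1 (mod 4), exponent 1; 17 ≡ 1 (mod 4), exponent 1.
All primes ≡ 3 (mod 4) appear to even exponent (or don't appear), so by the two-squares theorem n IS expressible as a sum of two squares.
Step 3: Build a representation. Group n = k² · m with k = 4 and m = 5 · 17 = 85 (a product of primes ≡ 1 (mod 4)); a representation of m scales to one of n via (k·x)² + (k·y)² = k²(x² + y²). Each prime p ≡ 1 (mod 4) is itself a sum of two squares; find a² by testing p − a² for a perfect square:
  5: 5 − 1² = 4 = 2² ⇒ 5 = 1² + 2².
  17: 17 − 1² = 16 = 4² ⇒ 17 = 1² + 4².
  Combine using the Brahmagupta–Fibonacci identity (a² + b²)(c² + d²) = (ac − bd)² + (ad + bc)² = (ac + bd)² + (ad − bc)²:
  5 · 17 = 85: from (1² + 2²)(1² + 4²), take (1·1 − 2·4, 1·4 + 2·1) = (1 − 8, 4 + 2) = (-7, 6); dropping signs (only squares matter) gives (7, 6); check 7² + 6² = 49 + 36 = 85 ✓.
  Scale by k = 4: (4·7, 4·6) = (28, 24).
Step 4: Order so x ≤ y and verify: 24² + 28² = 576 + 784 = 1360 = n. ✓

n = 1360 = 24² + 28² (one valid representation with x ≤ y).


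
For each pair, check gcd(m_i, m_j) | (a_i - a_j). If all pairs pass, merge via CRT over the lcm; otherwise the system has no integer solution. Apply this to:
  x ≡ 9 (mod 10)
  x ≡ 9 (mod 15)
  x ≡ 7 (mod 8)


Moduli 10, 15, 8 are not pairwise coprime, so CRT works modulo lcm(m_i) when all pairwise compatibility conditions hold.
Pairwise compatibility: gcd(m_i, m_j) must divide a_i - a_j for every pair.
Merge one congruence at a time:
  Start: x ≡ 9 (mod 10).
  Combine with x ≡ 9 (mod 15): gcd(10, 15) = 5; 9 - 9 = 0, which IS divisible by 5, so compatible.
    Write x = 9 + 10·t and substitute into x ≡ 9 (mod 15): 10·t ≡ 9 − 9 = 0 (mod 15).
    Divide the congruence (and modulus) by g = 5: 2·t ≡ 0 (mod 3).
    The inverse of 2 mod 3 is 2 (since 2·2 = 4 = 1·3 + 1), so t ≡ 2·0 = 0 ≡ 0 (mod 3).
    Then x = 9 + 10·0 = 9, valid modulo lcm(10, 15) = 30: x ≡ 9 (mod 30).
  Combine with x ≡ 7 (mod 8): gcd(30, 8) = 2; 7 - 9 = -2, which IS divisible by 2, so compatible.
    Write x = 9 + 30·t and substitute into x ≡ 7 (mod 8): 30·t ≡ 7 − 9 = -2 (mod 8).
    Divide the congruence (and modulus) by g = 2: 15·t ≡ -1 (mod 4).
    Reduce coefficients mod 4: 3·t ≡ 3 (mod 4).
    The inverse of 3 mod 4 is 3 (since 3·3 = 9 = 2·4 + 1), so t ≡ 3·3 = 9 ≡ 1 (mod 4).
    Then x = 9 + 30·1 = 39, valid modulo lcm(30, 8) = 120: x ≡ 39 (mod 120).
Verify: 39 mod 10 = 9, 39 mod 15 = 9, 39 mod 8 = 7.

x ≡ 39 (mod 120).


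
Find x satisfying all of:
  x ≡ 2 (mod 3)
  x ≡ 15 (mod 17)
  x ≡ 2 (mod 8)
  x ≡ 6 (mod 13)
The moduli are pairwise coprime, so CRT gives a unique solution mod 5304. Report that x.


Product of moduli M = 3 · 17 · 8 · 13 = 5304.
Merge one congruence at a time:
  Start: x ≡ 2 (mod 3).
  Combine with x ≡ 15 (mod 17); new modulus lcm = 51.
    Write x = 2 + 3·t and substitute into x ≡ 15 (mod 17): 3·t ≡ 15 − 2 = 13 (mod 17).
    The inverse of 3 mod 17 is 6 (since 3·6 = 18 = 1·17 + 1), so t ≡ 6·13 = 78 ≡ 10 (mod 17).
    Then x = 2 + 3·10 = 32, valid modulo lcm(3, 17) = 51: x ≡ 32 (mod 51).
  Combine with x ≡ 2 (mod 8); new modulus lcm = 408.
    Write x = 32 + 51·t and substitute into x ≡ 2 (mod 8): 51·t ≡ 2 − 32 = -30 (mod 8).
    Reduce coefficients mod 8: 3·t ≡ 2 (mod 8).
    The inverse of 3 mod 8 is 3 (since 3·3 = 9 = 1·8 + 1), so t ≡ 3·2 = 6 ≡ 6 (mod 8).
    Then x = 32 + 51·6 = 338, valid modulo lcm(51, 8) = 408: x ≡ 338 (mod 408).
  Combine with x ≡ 6 (mod 13); new modulus lcm = 5304.
    Write x = 338 + 408·t and substitute into x ≡ 6 (mod 13): 408·t ≡ 6 − 338 = -332 (mod 13).
    Reduce coefficients mod 13: 5·t ≡ 6 (mod 13).
    The inverse of 5 mod 13 is 8 (since 5·8 = 40 = 3·13 + 1), so t ≡ 8·6 = 48 ≡ 9 (mod 13).
    Then x = 338 + 408·9 = 4010, valid modulo lcm(408, 13) = 5304: x ≡ 4010 (mod 5304).
Verify against each original: 4010 mod 3 = 2, 4010 mod 17 = 15, 4010 mod 8 = 2, 4010 mod 13 = 6.

x ≡ 4010 (mod 5304).


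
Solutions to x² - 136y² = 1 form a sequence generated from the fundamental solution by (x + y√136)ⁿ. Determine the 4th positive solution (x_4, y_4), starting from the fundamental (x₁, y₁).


Step 1: Find the fundamental solution (x₁, y₁) of x² - 136y² = 1.
  Expand √136 as a continued fraction. a₀ = ⌊√136⌋ = 11; iterate m_{k+1} = d_k·a_k − m_k, d_{k+1} = (136 − m_{k+1}²)/d_k, a_{k+1} = ⌊(a₀ + m_{k+1})/d_{k+1}⌋ (starting m₀ = 0, d₀ = 1), with convergents p_k = a_k·p_{k-1} + p_{k-2}, q_k = a_k·q_{k-1} + q_{k-2} (p₋₁ = 1, q₋₁ = 0):
  k = 0: a₀ = 11; p₀/q₀ = 11/1; p₀² − 136·q₀² = 121 − 136 = -15.
  k = 1: m = 11, d = 15, a = ⌊(11 + 11)/15⌋ = 1; p/q = (1·11 + 1)/(1·1 + 0) = 12/1; p² − 136·q² = 144 − 136 = 8.
  k = 2: m = 4, d = 8, a = ⌊(11 + 4)/8⌋ = 1; p/q = (1·12 + 11)/(1·1 + 1) = 23/2; p² − 136·q² = 529 − 544 = -15.
  k = 3: m = 4, d = 15, a = ⌊(11 + 4)/15⌋ = 1; p/q = (1·23 + 12)/(1·2 + 1) = 35/3; p² − 136·q² = 1225 − 1224 = 1.
  The first convergent with p² − 136·q² = 1 gives the fundamental solution (x₁, y₁) = (35, 3).
Step 2: Apply the recurrence (x_{n+1}, y_{n+1}) = (x₁x_n + 136y₁y_n, x₁y_n + y₁x_n) repeatedly.
  From (x_1, y_1) = (35, 3): x_2 = 35·35 + 136·3·3 = 2449; y_2 = 35·3 + 3·35 = 210.
  From (x_2, y_2) = (2449, 210): x_3 = 35·2449 + 136·3·210 = 171395; y_3 = 35·210 + 3·2449 = 14697.
  From (x_3, y_3) = (171395, 14697): x_4 = 35·171395 + 136·3·14697 = 11995201; y_4 = 35·14697 + 3·171395 = 1028580.
Step 3: Verify x_4² - 136·y_4² = 143884847030401 - 143884847030400 = 1 (should be 1). ✓

(x_1, y_1) = (35, 3); (x_4, y_4) = (11995201, 1028580).


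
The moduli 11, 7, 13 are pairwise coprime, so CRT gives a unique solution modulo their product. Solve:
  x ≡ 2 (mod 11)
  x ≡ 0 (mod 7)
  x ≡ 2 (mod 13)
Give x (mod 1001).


Moduli 11, 7, 13 are pairwise coprime; by CRT there is a unique solution modulo M = 11 · 7 · 13 = 1001.
Solve pairwise, accumulating the modulus:
  Start with x ≡ 2 (mod 11).
  Combine with x ≡ 0 (mod 7): since gcd(11, 7) = 1, we get a unique residue mod 77.
    Write x = 2 + 11·t and substitute into x ≡ 0 (mod 7): 11·t ≡ 0 − 2 = -2 (mod 7).
    Reduce coefficients mod 7: 4·t ≡ 5 (mod 7).
    The inverse of 4 mod 7 is 2 (since 4·2 = 8 = 1·7 + 1), so t ≡ 2·5 = 10 ≡ 3 (mod 7).
    Then x = 2 + 11·3 = 35, valid modulo lcm(11, 7) = 77: x ≡ 35 (mod 77).
  Combine with x ≡ 2 (mod 13): since gcd(77, 13) = 1, we get a unique residue mod 1001.
    Write x = 35 + 77·t and substitute into x ≡ 2 (mod 13): 77·t ≡ 2 − 35 = -33 (mod 13).
    Reduce coefficients mod 13: 12·t ≡ 6 (mod 13).
    The inverse of 12 mod 13 is 12 (since 12·12 = 144 = 11·13 + 1), so t ≡ 12·6 = 72 ≡ 7 (mod 13).
    Then x = 35 + 77·7 = 574, valid modulo lcm(77, 13) = 1001: x ≡ 574 (mod 1001).
Verify: 574 mod 11 = 2 ✓, 574 mod 7 = 0 ✓, 574 mod 13 = 2 ✓.

x ≡ 574 (mod 1001).


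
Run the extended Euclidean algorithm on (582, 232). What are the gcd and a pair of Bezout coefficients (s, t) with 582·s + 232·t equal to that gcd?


Euclidean algorithm on (582, 232) — divide until remainder is 0:
  582 = 2 · 232 + 118
  232 = 1 · 118 + 114
  118 = 1 · 114 + 4
  114 = 28 · 4 + 2
  4 = 2 · 2 + 0
gcd(582, 232) = 2.
Track Bezout coefficients alongside the remainders: start with r₀ = 582 = a·1 + b·0 (s = 1, t = 0) and r₁ = 232 = a·0 + b·1 (s = 0, t = 1); each new remainder r_{k+1} = r_{k-1} − q_k·r_k inherits s_{k+1} = s_{k-1} − q_k·s_k, t_{k+1} = t_{k-1} − q_k·t_k, so r_k = a·s_k + b·t_k at every step:
  q = 2: r = 118, s = 1 − 2·0 = 1, t = 0 − 2·1 = -2  (check: 582·1 + 232·(-2) = 118)
  q = 1: r = 114, s = 0 − 1·1 = -1, t = 1 − 1·(-2) = 3  (check: 582·(-1) + 232·3 = 114)
  q = 1: r = 4, s = 1 − 1·(-1) = 2, t = -2 − 1·3 = -5  (check: 582·2 + 232·(-5) = 4)
  q = 28: r = 2, s = -1 − 28·2 = -57, t = 3 − 28·(-5) = 143  (check: 582·(-57) + 232·143 = 2)
The row with r = 2 (the gcd) gives the Bezout coefficients s = -57, t = 143.
Result: 582 · (-57) + 232 · (143) = 2.

gcd(582, 232) = 2; s = -57, t = 143 (check: 582·(-57) + 232·143 = 2).


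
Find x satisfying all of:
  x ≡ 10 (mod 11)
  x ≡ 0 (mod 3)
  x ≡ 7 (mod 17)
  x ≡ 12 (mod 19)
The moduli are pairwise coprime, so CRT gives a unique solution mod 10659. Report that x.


Product of moduli M = 11 · 3 · 17 · 19 = 10659.
Merge one congruence at a time:
  Start: x ≡ 10 (mod 11).
  Combine with x ≡ 0 (mod 3); new modulus lcm = 33.
    Write x = 10 + 11·t and substitute into x ≡ 0 (mod 3): 11·t ≡ 0 − 10 = -10 (mod 3).
    Reduce coefficients mod 3: 2·t ≡ 2 (mod 3).
    The inverse of 2 mod 3 is 2 (since 2·2 = 4 = 1·3 + 1), so t ≡ 2·2 = 4 ≡ 1 (mod 3).
    Then x = 10 + 11·1 = 21, valid modulo lcm(11, 3) = 33: x ≡ 21 (mod 33).
  Combine with x ≡ 7 (mod 17); new modulus lcm = 561.
    Write x = 21 + 33·t and substitute into x ≡ 7 (mod 17): 33·t ≡ 7 − 21 = -14 (mod 17).
    Reduce coefficients mod 17: 16·t ≡ 3 (mod 17).
    The inverse of 16 mod 17 is 16 (since 16·16 = 256 = 15·17 + 1), so t ≡ 16·3 = 48 ≡ 14 (mod 17).
    Then x = 21 + 33·14 = 483, valid modulo lcm(33, 17) = 561: x ≡ 483 (mod 561).
  Combine with x ≡ 12 (mod 19); new modulus lcm = 10659.
    Write x = 483 + 561·t and substitute into x ≡ 12 (mod 19): 561·t ≡ 12 − 483 = -471 (mod 19).
    Reduce coefficients mod 19: 10·t ≡ 4 (mod 19).
    The inverse of 10 mod 19 is 2 (since 10·2 = 20 = 1·19 + 1), so t ≡ 2·4 = 8 ≡ 8 (mod 19).
    Then x = 483 + 561·8 = 4971, valid modulo lcm(561, 19) = 10659: x ≡ 4971 (mod 10659).
Verify against each original: 4971 mod 11 = 10, 4971 mod 3 = 0, 4971 mod 17 = 7, 4971 mod 19 = 12.

x ≡ 4971 (mod 10659).


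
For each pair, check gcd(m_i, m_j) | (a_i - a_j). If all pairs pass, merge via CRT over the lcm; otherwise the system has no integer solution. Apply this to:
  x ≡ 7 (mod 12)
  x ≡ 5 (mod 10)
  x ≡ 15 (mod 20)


Moduli 12, 10, 20 are not pairwise coprime, so CRT works modulo lcm(m_i) when all pairwise compatibility conditions hold.
Pairwise compatibility: gcd(m_i, m_j) must divide a_i - a_j for every pair.
Merge one congruence at a time:
  Start: x ≡ 7 (mod 12).
  Combine with x ≡ 5 (mod 10): gcd(12, 10) = 2; 5 - 7 = -2, which IS divisible by 2, so compatible.
    Write x = 7 + 12·t and substitute into x ≡ 5 (mod 10): 12·t ≡ 5 − 7 = -2 (mod 10).
    Divide the congruence (and modulus) by g = 2: 6·t ≡ -1 (mod 5).
    Reduce coefficients mod 5: 1·t ≡ 4 (mod 5).
    So t ≡ 4 (mod 5).
    Then x = 7 + 12·4 = 55, valid modulo lcm(12, 10) = 60: x ≡ 55 (mod 60).
  Combine with x ≡ 15 (mod 20): gcd(60, 20) = 20; 15 - 55 = -40, which IS divisible by 20, so compatible.
    Write x = 55 + 60·t and substitute into x ≡ 15 (mod 20): 60·t ≡ 15 − 55 = -40 (mod 20).
    Divide the congruence (and modulus) by g = 20: 3·t ≡ -2 (mod 1).
    Modulo 1 every t works; take t = 0.
    Then x = 55 + 60·0 = 55, valid modulo lcm(60, 20) = 60: x ≡ 55 (mod 60).
Verify: 55 mod 12 = 7, 55 mod 10 = 5, 55 mod 20 = 15.

x ≡ 55 (mod 60).


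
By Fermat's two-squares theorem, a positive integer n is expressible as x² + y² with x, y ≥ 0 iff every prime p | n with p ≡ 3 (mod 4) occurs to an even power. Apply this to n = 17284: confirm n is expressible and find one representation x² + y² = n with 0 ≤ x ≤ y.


Step 1: Factor n = 17284 = 2^2 · 29 · 149.
Step 2: Check the mod-4 condition on each prime factor: 2 = 2 (special); 29 ≡ 1 (mod 4), exponent 1; 149 ≡ 1 (mod 4), exponent 1.
All primes ≡ 3 (mod 4) appear to even exponent (or don't appear), so by the two-squares theorem n IS expressible as a sum of two squares.
Step 3: Build a representation. Group n = k² · m with k = 2 and m = 29 · 149 = 4321 (a product of primes ≡ 1 (mod 4)); a representation of m scales to one of n via (k·x)² + (k·y)² = k²(x² + y²). Each prime p ≡ 1 (mod 4) is itself a sum of two squares; find a² by testing p − a² for a perfect square:
  29: 29 − 1² = 28, 29 − 2² = 25 = 5² ⇒ 29 = 2² + 5².
  149: 149 − 1² = 148, 149 − 2² = 145, 149 − 3² = 140, 149 − 4² = 133, 149 − 5² = 124, 149 − 6² = 113, 149 − 7² = 100 = 10² ⇒ 149 = 7² + 10².
  Combine using the Brahmagupta–Fibonacci identity (a² + b²)(c² + d²) = (ac − bd)² + (ad + bc)² = (ac + bd)² + (ad − bc)²:
  29 · 149 = 4321: from (2² + 5²)(7² + 10²), take (2·7 − 5·10, 2·10 + 5·7) = (14 − 50, 20 + 35) = (-36, 55); dropping signs (only squares matter) gives (36, 55); check 36² + 55² = 1296 + 3025 = 4321 ✓.
  Scale by k = 2: (2·36, 2·55) = (72, 110).
Step 4: Order so x ≤ y and verify: 72² + 110² = 5184 + 12100 = 17284 = n. ✓

n = 17284 = 72² + 110² (one valid representation with x ≤ y).


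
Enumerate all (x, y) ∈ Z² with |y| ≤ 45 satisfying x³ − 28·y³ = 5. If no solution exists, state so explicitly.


The equation is x³ - 28y³ = 5. For fixed y, x³ = 28·y³ + 5, so a solution requires the RHS to be a perfect cube.
Strategy: iterate y from -45 to 45, compute RHS = 28·y³ + 5, and check whether it is a (positive or negative) perfect cube.
Check small values of y:
  y = 0: RHS = 5 is not a perfect cube.
  y = 1: RHS = 33 is not a perfect cube.
  y = -1: RHS = -23 is not a perfect cube.
  y = 2: RHS = 229 is not a perfect cube.
  y = -2: RHS = -219 is not a perfect cube.
  y = 3: RHS = 761 is not a perfect cube.
  y = -3: RHS = -751 is not a perfect cube.
Continuing the search up to |y| = 45 finds no solutions either.
No (x, y) in the scanned range satisfies the equation.

No integer solutions with |y| ≤ 45.


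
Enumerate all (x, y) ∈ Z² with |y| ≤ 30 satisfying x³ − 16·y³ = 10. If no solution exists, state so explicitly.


The equation is x³ - 16y³ = 10. For fixed y, x³ = 16·y³ + 10, so a solution requires the RHS to be a perfect cube.
Strategy: iterate y from -30 to 30, compute RHS = 16·y³ + 10, and check whether it is a (positive or negative) perfect cube.
Check small values of y:
  y = 0: RHS = 10 is not a perfect cube.
  y = 1: RHS = 26 is not a perfect cube.
  y = -1: RHS = -6 is not a perfect cube.
  y = 2: RHS = 138 is not a perfect cube.
  y = -2: RHS = -118 is not a perfect cube.
  y = 3: RHS = 442 is not a perfect cube.
  y = -3: RHS = -422 is not a perfect cube.
Continuing the search up to |y| = 30 finds no solutions either.
No (x, y) in the scanned range satisfies the equation.

No integer solutions with |y| ≤ 30.


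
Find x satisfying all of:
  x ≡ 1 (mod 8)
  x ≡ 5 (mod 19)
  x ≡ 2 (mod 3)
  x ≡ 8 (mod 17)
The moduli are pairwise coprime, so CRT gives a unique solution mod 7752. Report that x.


Product of moduli M = 8 · 19 · 3 · 17 = 7752.
Merge one congruence at a time:
  Start: x ≡ 1 (mod 8).
  Combine with x ≡ 5 (mod 19); new modulus lcm = 152.
    Write x = 1 + 8·t and substitute into x ≡ 5 (mod 19): 8·t ≡ 5 − 1 = 4 (mod 19).
    The inverse of 8 mod 19 is 12 (since 8·12 = 96 = 5·19 + 1), so t ≡ 12·4 = 48 ≡ 10 (mod 19).
    Then x = 1 + 8·10 = 81, valid modulo lcm(8, 19) = 152: x ≡ 81 (mod 152).
  Combine with x ≡ 2 (mod 3); new modulus lcm = 456.
    Write x = 81 + 152·t and substitute into x ≡ 2 (mod 3): 152·t ≡ 2 − 81 = -79 (mod 3).
    Reduce coefficients mod 3: 2·t ≡ 2 (mod 3).
    The inverse of 2 mod 3 is 2 (since 2·2 = 4 = 1·3 + 1), so t ≡ 2·2 = 4 ≡ 1 (mod 3).
    Then x = 81 + 152·1 = 233, valid modulo lcm(152, 3) = 456: x ≡ 233 (mod 456).
  Combine with x ≡ 8 (mod 17); new modulus lcm = 7752.
    Write x = 233 + 456·t and substitute into x ≡ 8 (mod 17): 456·t ≡ 8 − 233 = -225 (mod 17).
    Reduce coefficients mod 17: 14·t ≡ 13 (mod 17).
    The inverse of 14 mod 17 is 11 (since 14·11 = 154 = 9·17 + 1), so t ≡ 11·13 = 143 ≡ 7 (mod 17).
    Then x = 233 + 456·7 = 3425, valid modulo lcm(456, 17) = 7752: x ≡ 3425 (mod 7752).
Verify against each original: 3425 mod 8 = 1, 3425 mod 19 = 5, 3425 mod 3 = 2, 3425 mod 17 = 8.

x ≡ 3425 (mod 7752).


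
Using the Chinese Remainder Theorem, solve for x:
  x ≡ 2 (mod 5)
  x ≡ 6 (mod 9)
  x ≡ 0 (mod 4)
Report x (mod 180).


Moduli 5, 9, 4 are pairwise coprime; by CRT there is a unique solution modulo M = 5 · 9 · 4 = 180.
Solve pairwise, accumulating the modulus:
  Start with x ≡ 2 (mod 5).
  Combine with x ≡ 6 (mod 9): since gcd(5, 9) = 1, we get a unique residue mod 45.
    Write x = 2 + 5·t and substitute into x ≡ 6 (mod 9): 5·t ≡ 6 − 2 = 4 (mod 9).
    The inverse of 5 mod 9 is 2 (since 5·2 = 10 = 1·9 + 1), so t ≡ 2·4 = 8 ≡ 8 (mod 9).
    Then x = 2 + 5·8 = 42, valid modulo lcm(5, 9) = 45: x ≡ 42 (mod 45).
  Combine with x ≡ 0 (mod 4): since gcd(45, 4) = 1, we get a unique residue mod 180.
    Write x = 42 + 45·t and substitute into x ≡ 0 (mod 4): 45·t ≡ 0 − 42 = -42 (mod 4).
    Reduce coefficients mod 4: 1·t ≡ 2 (mod 4).
    So t ≡ 2 (mod 4).
    Then x = 42 + 45·2 = 132, valid modulo lcm(45, 4) = 180: x ≡ 132 (mod 180).
Verify: 132 mod 5 = 2 ✓, 132 mod 9 = 6 ✓, 132 mod 4 = 0 ✓.

x ≡ 132 (mod 180).


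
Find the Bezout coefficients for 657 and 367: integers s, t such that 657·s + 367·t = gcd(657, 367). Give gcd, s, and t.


Euclidean algorithm on (657, 367) — divide until remainder is 0:
  657 = 1 · 367 + 290
  367 = 1 · 290 + 77
  290 = 3 · 77 + 59
  77 = 1 · 59 + 18
  59 = 3 · 18 + 5
  18 = 3 · 5 + 3
  5 = 1 · 3 + 2
  3 = 1 · 2 + 1
  2 = 2 · 1 + 0
gcd(657, 367) = 1.
Track Bezout coefficients alongside the remainders: start with r₀ = 657 = a·1 + b·0 (s = 1, t = 0) and r₁ = 367 = a·0 + b·1 (s = 0, t = 1); each new remainder r_{k+1} = r_{k-1} − q_k·r_k inherits s_{k+1} = s_{k-1} − q_k·s_k, t_{k+1} = t_{k-1} − q_k·t_k, so r_k = a·s_k + b·t_k at every step:
  q = 1: r = 290, s = 1 − 1·0 = 1, t = 0 − 1·1 = -1  (check: 657·1 + 367·(-1) = 290)
  q = 1: r = 77, s = 0 − 1·1 = -1, t = 1 − 1·(-1) = 2  (check: 657·(-1) + 367·2 = 77)
  q = 3: r = 59, s = 1 − 3·(-1) = 4, t = -1 − 3·2 = -7  (check: 657·4 + 367·(-7) = 59)
  q = 1: r = 18, s = -1 − 1·4 = -5, t = 2 − 1·(-7) = 9  (check: 657·(-5) + 367·9 = 18)
  q = 3: r = 5, s = 4 − 3·(-5) = 19, t = -7 − 3·9 = -34  (check: 657·19 + 367·(-34) = 5)
  q = 3: r = 3, s = -5 − 3·19 = -62, t = 9 − 3·(-34) = 111  (check: 657·(-62) + 367·111 = 3)
  q = 1: r = 2, s = 19 − 1·(-62) = 81, t = -34 − 1·111 = -145  (check: 657·81 + 367·(-145) = 2)
  q = 1: r = 1, s = -62 − 1·81 = -143, t = 111 − 1·(-145) = 256  (check: 657·(-143) + 367·256 = 1)
The row with r = 1 (the gcd) gives the Bezout coefficients s = -143, t = 256.
Result: 657 · (-143) + 367 · (256) = 1.

gcd(657, 367) = 1; s = -143, t = 256 (check: 657·(-143) + 367·256 = 1).


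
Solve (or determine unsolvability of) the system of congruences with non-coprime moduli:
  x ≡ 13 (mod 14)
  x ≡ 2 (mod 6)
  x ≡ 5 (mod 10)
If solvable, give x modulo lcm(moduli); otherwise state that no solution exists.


Moduli 14, 6, 10 are not pairwise coprime, so CRT works modulo lcm(m_i) when all pairwise compatibility conditions hold.
Pairwise compatibility: gcd(m_i, m_j) must divide a_i - a_j for every pair.
Merge one congruence at a time:
  Start: x ≡ 13 (mod 14).
  Combine with x ≡ 2 (mod 6): gcd(14, 6) = 2, and 2 - 13 = -11 is NOT divisible by 2.
    ⇒ system is inconsistent (no integer solution).

No solution (the system is inconsistent).
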